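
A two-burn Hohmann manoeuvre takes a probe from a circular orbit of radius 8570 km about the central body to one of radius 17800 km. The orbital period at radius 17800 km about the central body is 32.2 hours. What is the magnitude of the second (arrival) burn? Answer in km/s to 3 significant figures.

Δv₂ = 0.187 km/s

From Kepler's third law T² = 4π²r³/μ at r = 17800 km, T = 32.2 hours = 32.2 × 3600 s = 1.1592×10^5 s: μ = 4π²r³/T² = 16569.3 km³/s².
Semi-major axis of the transfer orbit: a_t = (8570 + 17800)/2 = 13185 km.
On the circular orbit at r = 17800 km, v_c = √(μ/r) = 0.9648 km/s.
Transfer-orbit speed at the same r (vis-viva, a = a_t): v_t = √[μ(2/r − 1/a_t)] = 0.7778 km/s.
Δv₂ = |v_t − v_c| = |0.7778 − 0.9648| = 0.1870 km/s.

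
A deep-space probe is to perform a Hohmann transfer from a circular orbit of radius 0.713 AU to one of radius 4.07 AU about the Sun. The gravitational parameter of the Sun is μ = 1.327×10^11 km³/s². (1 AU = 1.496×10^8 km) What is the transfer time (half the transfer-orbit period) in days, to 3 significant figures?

In km: r₁ = 0.713 × 1.496×10^8 = 1.066648×10^8 km; r₂ = 4.07 × 1.496×10^8 = 6.08872×10^8 km.
The Hohmann ellipse has a_t = (r₁ + r₂)/2 = 3.577684×10^8 km.
By Kepler's third law the transfer-orbit period is T = 2π√(a_t³/μ), so t = T/2 = 5.836×10^7 s.
Converting: 5.836×10^7 s ÷ 86400 s/day = 675 days.

t = 675 days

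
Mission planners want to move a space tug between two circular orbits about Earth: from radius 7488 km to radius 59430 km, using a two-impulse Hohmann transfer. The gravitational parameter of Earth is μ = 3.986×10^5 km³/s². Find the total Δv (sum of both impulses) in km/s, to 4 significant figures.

Semi-major axis of the transfer orbit: a_t = (7488 + 59430)/2 = 33459 km.
At r₁ the circular-orbit speed is v₁ = √(μ/r₁) = 7.2960 km/s.
Transfer-orbit speed at r₁ (v² = μ(2/r − 1/a)): v_p = √[μ(2/r₁ − 1/a_t)] = 9.7237 km/s.
First burn Δv₁ = |v_p − v₁| = 2.4277 km/s.
At r₂, v₂ = √(μ/r₂) = 2.5898 km/s.
Transfer-orbit speed at r₂: v_a = √[μ(2/r₂ − 1/a_t)] = 1.2252 km/s.
Second burn Δv₂ = |v₂ − v_a| = 1.3646 km/s.
Total Δv = Δv₁ + Δv₂ = 3.792 km/s.

Δv = 3.792 km/s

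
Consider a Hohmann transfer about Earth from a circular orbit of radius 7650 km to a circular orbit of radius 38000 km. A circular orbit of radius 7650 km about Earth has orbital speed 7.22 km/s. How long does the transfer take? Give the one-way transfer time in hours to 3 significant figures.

t = 4.77 hours

From the circular-orbit relation v² = μ/r at r = 7650 km: μ = v²r = (7.22)² × 7650 = 3.98782×10^5 km³/s².
The Hohmann ellipse has a_t = (r₁ + r₂)/2 = 22825 km.
Half the transfer-orbit period gives t = π√(a_t³/μ) = 17160 s.
Converting: 17160 s ÷ 3600 s/hour = 4.77 hours.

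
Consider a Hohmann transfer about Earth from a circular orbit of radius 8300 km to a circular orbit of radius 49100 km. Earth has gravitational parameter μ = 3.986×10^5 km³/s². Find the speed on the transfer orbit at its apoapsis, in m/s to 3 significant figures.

v = 1530 m/s

Transfer-ellipse semi-major axis a_t = (r₁ + r₂)/2 = (8300 + 49100)/2 = 28700 km.
At apoapsis, r = 49100 km.
From the vis-viva equation, v = √[μ(2/r − 1/a_t)] = 1.532 km/s.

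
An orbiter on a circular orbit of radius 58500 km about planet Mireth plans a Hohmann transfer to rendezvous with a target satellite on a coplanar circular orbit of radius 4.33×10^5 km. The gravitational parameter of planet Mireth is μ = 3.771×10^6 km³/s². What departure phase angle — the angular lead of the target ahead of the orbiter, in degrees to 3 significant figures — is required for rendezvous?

The Hohmann ellipse has a_t = (r₁ + r₂)/2 = 2.4575×10^5 km.
Transfer time t = π√(a_t³/μ) = 1.970888×10^5 s.
The target's mean motion on its circular orbit is ω₂ = √(μ/r₂³) = 6.815480×10^-6 rad/s.
Angle swept by the target during transfer: ω₂·t = 1.34325 rad = 76.96°.
Arrival is 180° from departure on the ellipse, so φ = 180° − 76.96° = 103°.

φ = 103°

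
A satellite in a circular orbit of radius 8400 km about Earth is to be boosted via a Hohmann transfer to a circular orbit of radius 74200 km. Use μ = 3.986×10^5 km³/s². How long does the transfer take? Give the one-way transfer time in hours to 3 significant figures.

t = 11.6 hours

Transfer-ellipse semi-major axis a_t = (r₁ + r₂)/2 = (8400 + 74200)/2 = 41300 km.
Half the transfer-orbit period gives t = π√(a_t³/μ) = 41760 s.
Converting: 41760 s ÷ 3600 s/hour = 11.6 hours.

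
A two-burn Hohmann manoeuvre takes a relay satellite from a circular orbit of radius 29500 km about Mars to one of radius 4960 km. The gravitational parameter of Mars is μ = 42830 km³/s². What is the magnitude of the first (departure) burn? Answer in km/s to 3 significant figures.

Transfer-ellipse semi-major axis a_t = (r₁ + r₂)/2 = (29500 + 4960)/2 = 17230 km.
On the circular orbit at r = 29500 km, v_c = √(μ/r) = 1.2049 km/s.
Transfer-orbit speed at the same r (vis-viva, a = a_t): v_t = √[μ(2/r − 1/a_t)] = 0.64649 km/s.
Δv₁ = |v_t − v_c| = |0.64649 − 1.2049| = 0.5584 km/s.

Δv₁ = 0.558 km/s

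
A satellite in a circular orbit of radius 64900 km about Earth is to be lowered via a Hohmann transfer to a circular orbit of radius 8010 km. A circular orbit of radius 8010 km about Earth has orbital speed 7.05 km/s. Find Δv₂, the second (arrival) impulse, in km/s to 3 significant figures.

Δv₂ = 2.36 km/s

From the circular-orbit relation v² = μ/r at r = 8010 km: μ = v²r = (7.05)² × 8010 = 3.98117×10^5 km³/s².
Transfer-ellipse semi-major axis a_t = (r₁ + r₂)/2 = (64900 + 8010)/2 = 36455 km.
Circular speed at r = 8010 km: v_c = √(μ/r) = 7.050 km/s.
Transfer-orbit speed at the same r (vis-viva, a = a_t): v_t = √[μ(2/r − 1/a_t)] = 9.407 km/s.
Δv₂ = |v_t − v_c| = |9.407 − 7.050| = 2.357 km/s.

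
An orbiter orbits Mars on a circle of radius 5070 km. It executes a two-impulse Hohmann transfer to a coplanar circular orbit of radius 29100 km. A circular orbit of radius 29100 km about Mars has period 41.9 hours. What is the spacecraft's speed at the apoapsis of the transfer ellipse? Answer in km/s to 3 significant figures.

From Kepler's third law T² = 4π²r³/μ at r = 29100 km, T = 41.9 hours = 41.9 × 3600 s = 1.5084×10^5 s: μ = 4π²r³/T² = 42756.8 km³/s².
Semi-major axis of the transfer orbit: a_t = (5070 + 29100)/2 = 17085 km.
The apoapsis of the transfer ellipse is at r = 29100 km.
Vis-viva: v = √[μ(2/r − 1/a_t)] = √[42756.8 × (2/29100 − 1/17085)] = 0.6603 km/s.

v = 0.660 km/s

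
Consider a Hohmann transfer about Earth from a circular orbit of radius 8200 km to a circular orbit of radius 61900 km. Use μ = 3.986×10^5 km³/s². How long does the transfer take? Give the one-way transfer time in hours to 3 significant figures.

t = 9.07 hours

The Hohmann ellipse has a_t = (r₁ + r₂)/2 = 35050 km.
Transfer time t = π√(a_t³/μ) = π√((35050)³ / 3.986×10^5) = 32650 s.
Converting: 32650 s ÷ 3600 s/hour = 9.07 hours.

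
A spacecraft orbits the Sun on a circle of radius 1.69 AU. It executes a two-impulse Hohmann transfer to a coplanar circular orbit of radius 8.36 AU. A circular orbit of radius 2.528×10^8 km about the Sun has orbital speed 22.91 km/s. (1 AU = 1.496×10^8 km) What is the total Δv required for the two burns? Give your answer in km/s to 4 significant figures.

From the circular-orbit relation v² = μ/r at r = 2.528×10^8 km: μ = v²r = (22.91)² × 2.528×10^8 = 1.32687×10^11 km³/s².
In km: r₁ = 1.69 × 1.496×10^8 = 2.52824×10^8 km; r₂ = 8.36 × 1.496×10^8 = 1.250656×10^9 km.
The Hohmann ellipse has a_t = (r₁ + r₂)/2 = 7.5174×10^8 km.
At r₁ the circular-orbit speed is v₁ = √(μ/r₁) = 22.91 km/s.
Transfer-orbit speed at r₁ (v² = μ(2/r − 1/a)): v_p = √[μ(2/r₁ − 1/a_t)] = 29.55 km/s.
First burn Δv₁ = |v_p − v₁| = 6.640 km/s.
At r₂, v₂ = √(μ/r₂) = 10.30 km/s.
Transfer-orbit speed at r₂: v_a = √[μ(2/r₂ − 1/a_t)] = 5.973 km/s.
Second burn Δv₂ = |v₂ − v_a| = 4.327 km/s.
Δv = Δv₁ + Δv₂ = 6.640 + 4.327 = 10.97 km/s.

Δv = 10.97 km/s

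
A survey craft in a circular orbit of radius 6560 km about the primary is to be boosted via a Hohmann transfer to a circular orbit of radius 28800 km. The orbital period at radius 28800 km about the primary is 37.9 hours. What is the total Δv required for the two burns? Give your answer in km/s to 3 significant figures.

From Kepler's third law T² = 4π²r³/μ at r = 28800 km, T = 37.9 hours = 37.9 × 3600 s = 1.3644×10^5 s: μ = 4π²r³/T² = 50658.7 km³/s².
Transfer-ellipse semi-major axis a_t = (r₁ + r₂)/2 = (6560 + 28800)/2 = 17680 km.
Circular speed at r₁: v₁ = √(μ/r₁) = √(50658.7/6560) = 2.7789 km/s.
Transfer-orbit speed at r₁ (vis-viva): v_p = √[μ(2/r₁ − 1/a_t)] = 3.5467 km/s.
First burn Δv₁ = |v_p − v₁| = 0.7678 km/s.
Circular speed at r₂: v₂ = √(μ/r₂) = 1.3263 km/s.
Transfer-orbit speed at r₂: v_a = √[μ(2/r₂ − 1/a_t)] = 0.80787 km/s.
Second burn Δv₂ = |v₂ − v_a| = 0.5184 km/s.
Total Δv = Δv₁ + Δv₂ = 1.286 km/s.

Δv = 1.29 km/s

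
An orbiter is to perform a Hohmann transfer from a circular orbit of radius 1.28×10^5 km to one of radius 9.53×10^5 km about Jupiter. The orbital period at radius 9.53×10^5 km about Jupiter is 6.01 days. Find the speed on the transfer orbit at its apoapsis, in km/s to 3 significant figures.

From Kepler's third law T² = 4π²r³/μ at r = 9.53×10^5 km, T = 6.01 days = 6.01 × 86400 s = 5.19264×10^5 s: μ = 4π²r³/T² = 1.26725×10^8 km³/s².
The Hohmann ellipse has a_t = (r₁ + r₂)/2 = 5.405×10^5 km.
The apoapsis of the transfer ellipse is at r = 9.530×10^5 km.
From the vis-viva equation, v = √[μ(2/r − 1/a_t)] = 5.612 km/s.

v = 5.61 km/s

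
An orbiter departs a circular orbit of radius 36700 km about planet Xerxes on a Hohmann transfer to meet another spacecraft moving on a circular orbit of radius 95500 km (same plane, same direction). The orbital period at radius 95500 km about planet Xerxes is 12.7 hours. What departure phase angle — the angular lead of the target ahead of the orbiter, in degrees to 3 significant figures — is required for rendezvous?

From Kepler's third law T² = 4π²r³/μ at r = 95500 km, T = 12.7 hours = 12.7 × 3600 s = 45720 s: μ = 4π²r³/T² = 1.64497×10^7 km³/s².
The Hohmann ellipse has a_t = (r₁ + r₂)/2 = 66100 km.
The half-period of the transfer ellipse is t = π√(a_t³/μ) = 13163.56 s.
Target angular speed ω₂ = √(μ/r₂³) = 1.374275×10^-4 rad/s.
Angle swept by the target during transfer: ω₂·t = 1.80904 rad = 103.7°.
Arrival is 180° from departure on the ellipse, so φ = 180° − 103.7° = 76.3°.

φ = 76.3°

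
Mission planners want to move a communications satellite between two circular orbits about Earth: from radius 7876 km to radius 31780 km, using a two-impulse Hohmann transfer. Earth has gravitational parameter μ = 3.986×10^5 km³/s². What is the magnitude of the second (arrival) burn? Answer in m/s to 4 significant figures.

Transfer-ellipse semi-major axis a_t = (r₁ + r₂)/2 = (7876 + 31780)/2 = 19828 km.
Circular speed at r = 31780 km: v_c = √(μ/r) = 3.5415 km/s.
Transfer-orbit speed at the same r (vis-viva, a = a_t): v_t = √[μ(2/r − 1/a_t)] = 2.2321 km/s.
Δv₂ = |v_t − v_c| = |2.2321 − 3.5415| = 1.309 km/s.

Δv₂ = 1309 m/s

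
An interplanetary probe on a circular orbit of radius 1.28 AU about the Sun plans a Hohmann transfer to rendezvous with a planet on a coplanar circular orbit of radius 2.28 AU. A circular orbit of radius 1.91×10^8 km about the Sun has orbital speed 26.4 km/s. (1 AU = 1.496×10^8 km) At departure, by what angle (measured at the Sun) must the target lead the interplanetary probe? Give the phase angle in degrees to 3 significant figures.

From the circular-orbit relation v² = μ/r at r = 1.91×10^8 km: μ = v²r = (26.4)² × 1.91×10^8 = 1.33119×10^11 km³/s².
In km: r₁ = 1.28 × 1.496×10^8 = 1.91488×10^8 km; r₂ = 2.28 × 1.496×10^8 = 3.41088×10^8 km.
Transfer-ellipse semi-major axis a_t = (r₁ + r₂)/2 = (1.91488×10^8 + 3.41088×10^8)/2 = 2.66288×10^8 km.
Transfer time t = π√(a_t³/μ) = 3.742×10^7 s.
The target's mean motion on its circular orbit is ω₂ = √(μ/r₂³) = 5.792×10^-8 rad/s.
Angle swept by the target during transfer: ω₂·t = 2.167 rad = 124.2°.
Arrival is 180° from departure on the ellipse, so φ = 180° − 124.2° = 55.8°.

φ = 55.8°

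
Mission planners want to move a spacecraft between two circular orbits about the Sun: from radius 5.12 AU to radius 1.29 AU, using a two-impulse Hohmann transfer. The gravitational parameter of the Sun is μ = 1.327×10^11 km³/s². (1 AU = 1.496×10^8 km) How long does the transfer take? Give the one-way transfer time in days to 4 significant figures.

In km: r₁ = 5.12 × 1.496×10^8 = 7.65952×10^8 km; r₂ = 1.29 × 1.496×10^8 = 1.92984×10^8 km.
Semi-major axis of the transfer orbit: a_t = (7.65952×10^8 + 1.92984×10^8)/2 = 4.79468×10^8 km.
Transfer time t = π√(a_t³/μ) = π√((4.79468×10^8)³ / 1.327×10^11) = 9.054×10^7 s.
Converting: 9.054×10^7 s ÷ 86400 s/day = 1048 days.

t = 1048 days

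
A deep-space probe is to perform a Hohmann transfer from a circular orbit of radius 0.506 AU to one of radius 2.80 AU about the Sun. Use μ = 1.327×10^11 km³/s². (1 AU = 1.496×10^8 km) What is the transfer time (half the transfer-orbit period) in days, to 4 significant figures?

In km: r₁ = 0.506 × 1.496×10^8 = 7.56976×10^7 km; r₂ = 2.80 × 1.496×10^8 = 4.1888×10^8 km.
Transfer-ellipse semi-major axis a_t = (r₁ + r₂)/2 = (7.56976×10^7 + 4.1888×10^8)/2 = 2.472888×10^8 km.
By Kepler's third law the transfer-orbit period is T = 2π√(a_t³/μ), so t = T/2 = 3.354×10^7 s.
Converting: 3.354×10^7 s ÷ 86400 s/day = 388.2 days.

t = 388.2 days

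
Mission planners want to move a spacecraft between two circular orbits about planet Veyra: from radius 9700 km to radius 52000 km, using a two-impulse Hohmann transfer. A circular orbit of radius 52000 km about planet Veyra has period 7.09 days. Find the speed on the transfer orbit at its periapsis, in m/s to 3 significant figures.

v = 1600 m/s

From Kepler's third law T² = 4π²r³/μ at r = 52000 km, T = 7.09 days = 7.09 × 86400 s = 6.12576×10^5 s: μ = 4π²r³/T² = 14792.8 km³/s².
Transfer-ellipse semi-major axis a_t = (r₁ + r₂)/2 = (9700 + 52000)/2 = 30850 km.
The periapsis of the transfer ellipse is at r = 9700 km.
From the vis-viva equation, v = √[μ(2/r − 1/a_t)] = 1.603 km/s.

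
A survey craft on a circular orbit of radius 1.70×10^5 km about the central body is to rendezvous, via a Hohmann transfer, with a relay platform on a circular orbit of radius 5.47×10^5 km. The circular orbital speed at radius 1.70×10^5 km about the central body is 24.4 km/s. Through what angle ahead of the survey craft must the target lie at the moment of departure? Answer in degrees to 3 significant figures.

From the circular-orbit relation v² = μ/r at r = 1.70×10^5 km: μ = v²r = (24.4)² × 1.70×10^5 = 1.01211×10^8 km³/s².
The Hohmann ellipse has a_t = (r₁ + r₂)/2 = 3.585×10^5 km.
The half-period of the transfer ellipse is t = π√(a_t³/μ) = 67030.02 s.
Target angular speed ω₂ = √(μ/r₂³) = 2.486757×10^-5 rad/s.
Angle swept by the target during transfer: ω₂·t = 1.66687 rad = 95.50°.
The survey craft traverses 180° on the transfer ellipse, so the target must lead by 180° − 95.50° = 84.5°.

φ = 84.5°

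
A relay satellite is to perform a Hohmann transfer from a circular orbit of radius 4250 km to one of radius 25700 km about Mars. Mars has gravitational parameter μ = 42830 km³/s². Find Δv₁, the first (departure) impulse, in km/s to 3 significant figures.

Transfer-ellipse semi-major axis a_t = (r₁ + r₂)/2 = (4250 + 25700)/2 = 14975 km.
On the circular orbit at r = 4250 km, v_c = √(μ/r) = 3.1745 km/s.
Vis-viva on the transfer ellipse at r = 4250 km gives v_t = √[μ(2/r − 1/a_t)] = 4.1587 km/s.
Δv₁ = |v_t − v_c| = |4.1587 − 3.1745| = 0.9842 km/s.

Δv₁ = 0.984 km/s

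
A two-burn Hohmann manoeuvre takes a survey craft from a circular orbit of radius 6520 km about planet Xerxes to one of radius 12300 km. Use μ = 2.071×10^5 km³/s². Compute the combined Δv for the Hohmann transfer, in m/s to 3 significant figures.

Δv = 1500 m/s

Semi-major axis of the transfer orbit: a_t = (6520 + 12300)/2 = 9410 km.
Circular speed at r₁: v₁ = √(μ/r₁) = √(2.071×10^5/6520) = 5.6359 km/s.
On the transfer ellipse at r₁, vis-viva gives v_p = √[μ(2/r₁ − 1/a_t)] = 6.4435 km/s.
First burn Δv₁ = |v_p − v₁| = 0.8076 km/s.
Circular speed at r₂: v₂ = √(μ/r₂) = 4.1033 km/s.
Transfer-orbit speed at r₂: v_a = √[μ(2/r₂ − 1/a_t)] = 3.4156 km/s.
Second burn Δv₂ = |v₂ − v_a| = 0.6877 km/s.
Total Δv = Δv₁ + Δv₂ = 1.495 km/s.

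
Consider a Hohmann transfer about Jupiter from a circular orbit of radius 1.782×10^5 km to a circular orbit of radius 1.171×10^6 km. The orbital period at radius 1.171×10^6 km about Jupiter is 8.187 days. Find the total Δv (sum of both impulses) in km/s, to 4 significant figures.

Δv = 13.52 km/s

From Kepler's third law T² = 4π²r³/μ at r = 1.171×10^6 km, T = 8.187 days = 8.187 × 86400 s = 7.073568×10^5 s: μ = 4π²r³/T² = 1.26693×10^8 km³/s².
Semi-major axis of the transfer orbit: a_t = (1.782×10^5 + 1.171×10^6)/2 = 6.746×10^5 km.
At r₁ the circular-orbit speed is v₁ = √(μ/r₁) = 26.664 km/s.
Transfer-orbit speed at r₁ (vis-viva): v_p = √[μ(2/r₁ − 1/a_t)] = 35.130 km/s.
First burn Δv₁ = |v_p − v₁| = 8.466 km/s.
Circular speed at r₂: v₂ = √(μ/r₂) = 10.402 km/s.
Transfer-orbit speed at r₂: v_a = √[μ(2/r₂ − 1/a_t)] = 5.3460 km/s.
Second burn Δv₂ = |v₂ − v_a| = 5.056 km/s.
Δv = Δv₁ + Δv₂ = 8.466 + 5.056 = 13.52 km/s.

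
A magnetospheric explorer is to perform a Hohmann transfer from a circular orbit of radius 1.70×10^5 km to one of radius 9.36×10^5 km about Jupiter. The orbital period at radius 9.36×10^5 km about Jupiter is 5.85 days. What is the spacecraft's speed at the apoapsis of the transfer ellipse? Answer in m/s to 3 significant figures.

From Kepler's third law T² = 4π²r³/μ at r = 9.36×10^5 km, T = 5.85 days = 5.85 × 86400 s = 5.0544×10^5 s: μ = 4π²r³/T² = 1.26721×10^8 km³/s².
Transfer-ellipse semi-major axis a_t = (r₁ + r₂)/2 = (1.700×10^5 + 9.360×10^5)/2 = 5.530×10^5 km.
At apoapsis, r = 9.360×10^5 km.
From the vis-viva equation, v = √[μ(2/r − 1/a_t)] = 6.451 km/s.

v = 6450 m/s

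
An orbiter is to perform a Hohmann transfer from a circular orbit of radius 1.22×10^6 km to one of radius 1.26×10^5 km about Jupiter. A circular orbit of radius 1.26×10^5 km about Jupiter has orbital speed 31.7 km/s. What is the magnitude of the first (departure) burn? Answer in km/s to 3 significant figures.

Δv₁ = 5.78 km/s

From the circular-orbit relation v² = μ/r at r = 1.26×10^5 km: μ = v²r = (31.7)² × 1.26×10^5 = 1.26616×10^8 km³/s².
The Hohmann ellipse has a_t = (r₁ + r₂)/2 = 6.730×10^5 km.
Circular speed at r = 1.220×10^6 km: v_c = √(μ/r) = 10.187 km/s.
Transfer-orbit speed at the same r (vis-viva, a = a_t): v_t = √[μ(2/r − 1/a_t)] = 4.4080 km/s.
Δv₁ = |v_t − v_c| = |4.4080 − 10.187| = 5.779 km/s.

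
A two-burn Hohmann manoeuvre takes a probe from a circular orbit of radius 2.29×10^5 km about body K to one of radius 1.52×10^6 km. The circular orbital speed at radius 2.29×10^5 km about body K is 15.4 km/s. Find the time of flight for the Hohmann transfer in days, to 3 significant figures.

t = 4.03 days

From the circular-orbit relation v² = μ/r at r = 2.29×10^5 km: μ = v²r = (15.4)² × 2.29×10^5 = 5.43096×10^7 km³/s².
The Hohmann ellipse has a_t = (r₁ + r₂)/2 = 8.745×10^5 km.
Transfer time t = π√(a_t³/μ) = π√((8.745×10^5)³ / 5.43096×10^7) = 3.486×10^5 s.
Converting: 3.486×10^5 s ÷ 86400 s/day = 4.03 days.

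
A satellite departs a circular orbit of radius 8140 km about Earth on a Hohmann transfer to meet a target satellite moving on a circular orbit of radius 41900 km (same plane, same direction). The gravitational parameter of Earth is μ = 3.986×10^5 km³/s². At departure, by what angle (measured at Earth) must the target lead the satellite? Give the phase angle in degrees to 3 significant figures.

Semi-major axis of the transfer orbit: a_t = (8140 + 41900)/2 = 25020 km.
The half-period of the transfer ellipse is t = π√(a_t³/μ) = 19693 s.
Target angular speed ω₂ = √(μ/r₂³) = 7.3612×10^-5 rad/s.
Angle swept by the target during transfer: ω₂·t = 1.4496 rad = 83.06°.
The satellite traverses 180° on the transfer ellipse, so the target must lead by 180° − 83.06° = 96.9°.

φ = 96.9°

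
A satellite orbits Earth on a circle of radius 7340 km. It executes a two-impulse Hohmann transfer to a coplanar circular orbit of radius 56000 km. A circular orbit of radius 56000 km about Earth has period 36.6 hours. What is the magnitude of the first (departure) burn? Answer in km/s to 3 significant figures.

From Kepler's third law T² = 4π²r³/μ at r = 56000 km, T = 36.6 hours = 36.6 × 3600 s = 1.3176×10^5 s: μ = 4π²r³/T² = 3.99353×10^5 km³/s².
The Hohmann ellipse has a_t = (r₁ + r₂)/2 = 31670 km.
Circular speed at r = 7340 km: v_c = √(μ/r) = 7.376 km/s.
Transfer-orbit speed at the same r (vis-viva, a = a_t): v_t = √[μ(2/r − 1/a_t)] = 9.808 km/s.
Δv₁ = |v_t − v_c| = |9.808 − 7.376| = 2.432 km/s.

Δv₁ = 2.43 km/s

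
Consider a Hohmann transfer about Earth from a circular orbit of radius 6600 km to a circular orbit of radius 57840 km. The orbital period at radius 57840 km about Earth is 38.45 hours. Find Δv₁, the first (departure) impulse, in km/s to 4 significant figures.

From Kepler's third law T² = 4π²r³/μ at r = 57840 km, T = 38.45 hours = 38.45 × 3600 s = 1.3842×10^5 s: μ = 4π²r³/T² = 3.98701×10^5 km³/s².
The Hohmann ellipse has a_t = (r₁ + r₂)/2 = 32220 km.
Circular speed at r = 6600 km: v_c = √(μ/r) = 7.77233 km/s.
Transfer-orbit speed at the same r (vis-viva, a = a_t): v_t = √[μ(2/r − 1/a_t)] = 10.4136 km/s.
Δv₁ = |v_t − v_c| = |10.4136 − 7.77233| = 2.641 km/s.

Δv₁ = 2.641 km/s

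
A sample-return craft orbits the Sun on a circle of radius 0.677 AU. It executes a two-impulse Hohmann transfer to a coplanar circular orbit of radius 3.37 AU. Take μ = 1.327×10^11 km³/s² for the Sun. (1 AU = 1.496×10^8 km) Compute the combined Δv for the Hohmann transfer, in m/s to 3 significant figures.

In km: r₁ = 0.677 × 1.496×10^8 = 1.012792×10^8 km; r₂ = 3.37 × 1.496×10^8 = 5.04152×10^8 km.
The Hohmann ellipse has a_t = (r₁ + r₂)/2 = 3.027156×10^8 km.
Circular speed at r₁: v₁ = √(μ/r₁) = √(1.327×10^11/1.012792×10^8) = 36.197 km/s.
Transfer-orbit speed at r₁ (v² = μ(2/r − 1/a)): v_p = √[μ(2/r₁ − 1/a_t)] = 46.713 km/s.
First burn Δv₁ = |v_p − v₁| = 10.52 km/s.
Circular speed at r₂: v₂ = √(μ/r₂) = 16.224 km/s.
Transfer-orbit speed at r₂: v_a = √[μ(2/r₂ − 1/a_t)] = 9.3842 km/s.
Second burn Δv₂ = |v₂ − v_a| = 6.840 km/s.
Total Δv = Δv₁ + Δv₂ = 17.36 km/s.

Δv = 17400 m/s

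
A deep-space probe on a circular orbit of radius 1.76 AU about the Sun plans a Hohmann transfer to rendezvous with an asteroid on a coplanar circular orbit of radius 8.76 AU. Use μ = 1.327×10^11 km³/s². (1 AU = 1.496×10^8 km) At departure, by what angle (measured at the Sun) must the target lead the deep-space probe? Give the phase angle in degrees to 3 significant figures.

In km: r₁ = 1.76 × 1.496×10^8 = 2.63296×10^8 km; r₂ = 8.76 × 1.496×10^8 = 1.310496×10^9 km.
Semi-major axis of the transfer orbit: a_t = (2.63296×10^8 + 1.310496×10^9)/2 = 7.86896×10^8 km.
The half-period of the transfer ellipse is t = π√(a_t³/μ) = 1.903665×10^8 s.
The target's mean motion on its circular orbit is ω₂ = √(μ/r₂³) = 7.678598×10^-9 rad/s.
Angle swept by the target during transfer: ω₂·t = 1.46175 rad = 83.752°.
Arrival is 180° from departure on the ellipse, so φ = 180° − 83.752° = 96.2°.

φ = 96.2°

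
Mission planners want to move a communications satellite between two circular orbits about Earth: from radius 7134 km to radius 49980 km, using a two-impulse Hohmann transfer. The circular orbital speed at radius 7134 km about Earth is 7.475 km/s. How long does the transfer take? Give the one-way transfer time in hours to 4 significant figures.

From the circular-orbit relation v² = μ/r at r = 7134 km: μ = v²r = (7.475)² × 7134 = 3.98617×10^5 km³/s².
Transfer-ellipse semi-major axis a_t = (r₁ + r₂)/2 = (7134 + 49980)/2 = 28557 km.
By Kepler's third law the transfer-orbit period is T = 2π√(a_t³/μ), so t = T/2 = 24013 s.
Converting: 24013 s ÷ 3600 s/hour = 6.670 hours.

t = 6.670 hours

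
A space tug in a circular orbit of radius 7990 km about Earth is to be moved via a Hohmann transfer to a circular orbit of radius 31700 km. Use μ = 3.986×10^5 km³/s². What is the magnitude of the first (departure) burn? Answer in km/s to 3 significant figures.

Δv₁ = 1.86 km/s

Transfer-ellipse semi-major axis a_t = (r₁ + r₂)/2 = (7990 + 31700)/2 = 19845 km.
Circular speed at r = 7990 km: v_c = √(μ/r) = 7.063 km/s.
Transfer-orbit speed at the same r (vis-viva, a = a_t): v_t = √[μ(2/r − 1/a_t)] = 8.927 km/s.
Δv₁ = |v_t − v_c| = |8.927 − 7.063| = 1.864 km/s.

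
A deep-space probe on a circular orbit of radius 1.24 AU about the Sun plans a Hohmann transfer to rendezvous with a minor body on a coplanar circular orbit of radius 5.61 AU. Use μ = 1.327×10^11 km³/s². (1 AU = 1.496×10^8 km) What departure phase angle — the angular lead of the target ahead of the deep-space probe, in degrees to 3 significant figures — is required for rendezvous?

φ = 94.1°

In km: r₁ = 1.24 × 1.496×10^8 = 1.85504×10^8 km; r₂ = 5.61 × 1.496×10^8 = 8.39256×10^8 km.
The Hohmann ellipse has a_t = (r₁ + r₂)/2 = 5.1238×10^8 km.
The half-period of the transfer ellipse is t = π√(a_t³/μ) = 1.00024×10^8 s.
The target's mean motion on its circular orbit is ω₂ = √(μ/r₂³) = 1.49828×10^-8 rad/s.
Angle swept by the target during transfer: ω₂·t = 1.49864 rad = 85.87°.
The deep-space probe traverses 180° on the transfer ellipse, so the target must lead by 180° − 85.87° = 94.1°.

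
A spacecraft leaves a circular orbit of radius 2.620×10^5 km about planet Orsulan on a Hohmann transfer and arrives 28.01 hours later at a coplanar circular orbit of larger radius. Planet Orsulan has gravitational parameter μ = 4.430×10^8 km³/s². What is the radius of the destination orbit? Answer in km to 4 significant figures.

Transfer time t = 28.01 hours = 1.00836×10^5 s, and t = π√(a_t³/μ).
So a_t = (μ t²/π²)^(1/3) = (4.430×10^8 × (1.00836×10^5)² / π²)^(1/3) = 7.6992×10^5 km.
Since a_t = (r₁ + r₂)/2, r₂ = 2a_t − r₁ = 2×7.6992×10^5 − 2.620×10^5 = 1.27784×10^6 km.

r₂ = 1.278×10^6 km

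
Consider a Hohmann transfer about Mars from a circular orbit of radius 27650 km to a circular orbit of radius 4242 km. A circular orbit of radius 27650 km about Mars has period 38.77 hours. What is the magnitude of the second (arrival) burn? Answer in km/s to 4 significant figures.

From Kepler's third law T² = 4π²r³/μ at r = 27650 km, T = 38.77 hours = 38.77 × 3600 s = 1.39572×10^5 s: μ = 4π²r³/T² = 42839.9 km³/s².
Transfer-ellipse semi-major axis a_t = (r₁ + r₂)/2 = (27650 + 4242)/2 = 15946 km.
Circular speed at r = 4242 km: v_c = √(μ/r) = 3.178 km/s.
Transfer-orbit speed at the same r (vis-viva, a = a_t): v_t = √[μ(2/r − 1/a_t)] = 4.185 km/s.
Δv₂ = |v_t − v_c| = |4.185 − 3.178| = 1.007 km/s.

Δv₂ = 1.007 km/s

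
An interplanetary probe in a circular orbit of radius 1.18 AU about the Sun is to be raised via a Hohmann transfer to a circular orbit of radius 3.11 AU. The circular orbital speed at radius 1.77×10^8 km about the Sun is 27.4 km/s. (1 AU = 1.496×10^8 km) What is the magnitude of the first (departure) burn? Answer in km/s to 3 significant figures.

Δv₁ = 5.60 km/s

From the circular-orbit relation v² = μ/r at r = 1.77×10^8 km: μ = v²r = (27.4)² × 1.77×10^8 = 1.32885×10^11 km³/s².
In km: r₁ = 1.18 × 1.496×10^8 = 1.76528×10^8 km; r₂ = 3.11 × 1.496×10^8 = 4.65256×10^8 km.
Semi-major axis of the transfer orbit: a_t = (1.76528×10^8 + 4.65256×10^8)/2 = 3.20892×10^8 km.
On the circular orbit at r = 1.76528×10^8 km, v_c = √(μ/r) = 27.44 km/s.
Transfer-orbit speed at the same r (vis-viva, a = a_t): v_t = √[μ(2/r − 1/a_t)] = 33.04 km/s.
Δv₁ = |v_t − v_c| = |33.04 − 27.44| = 5.600 km/s.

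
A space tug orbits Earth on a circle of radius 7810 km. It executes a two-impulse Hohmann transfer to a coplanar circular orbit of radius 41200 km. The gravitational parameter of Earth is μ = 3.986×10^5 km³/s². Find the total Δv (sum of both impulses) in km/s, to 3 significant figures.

The Hohmann ellipse has a_t = (r₁ + r₂)/2 = 24505 km.
Circular speed at r₁: v₁ = √(μ/r₁) = √(3.986×10^5/7810) = 7.14403 km/s.
On the transfer ellipse at r₁, v² = μ(2/r − 1/a) gives v_p = √[μ(2/r₁ − 1/a_t)] = 9.26327 km/s.
First burn Δv₁ = |v_p − v₁| = 2.1192 km/s.
At r₂, v₂ = √(μ/r₂) = 3.11043 km/s.
Transfer-orbit speed at r₂: v_a = √[μ(2/r₂ − 1/a_t)] = 1.75597 km/s.
Second burn Δv₂ = |v₂ − v_a| = 1.3545 km/s.
Δv = Δv₁ + Δv₂ = 2.1192 + 1.3545 = 3.474 km/s.

Δv = 3.47 km/s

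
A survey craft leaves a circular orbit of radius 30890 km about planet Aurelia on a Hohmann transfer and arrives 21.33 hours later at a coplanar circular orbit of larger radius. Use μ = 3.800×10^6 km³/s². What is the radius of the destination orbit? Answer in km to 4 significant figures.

r₂ = 2.320×10^5 km

Transfer time t = 21.33 hours = 76788 s, and t = π√(a_t³/μ).
So a_t = (μ t²/π²)^(1/3) = (3.800×10^6 × (76788)² / π²)^(1/3) = 1.3143×10^5 km.
Since a_t = (r₁ + r₂)/2, r₂ = 2a_t − r₁ = 2×1.3143×10^5 − 30890 = 2.3197×10^5 km.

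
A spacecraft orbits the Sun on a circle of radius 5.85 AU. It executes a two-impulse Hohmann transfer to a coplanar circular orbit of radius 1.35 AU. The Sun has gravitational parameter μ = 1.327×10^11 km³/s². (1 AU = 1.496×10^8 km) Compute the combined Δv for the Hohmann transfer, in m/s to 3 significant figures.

In km: r₁ = 5.85 × 1.496×10^8 = 8.7516×10^8 km; r₂ = 1.35 × 1.496×10^8 = 2.0196×10^8 km.
Transfer-ellipse semi-major axis a_t = (r₁ + r₂)/2 = (8.7516×10^8 + 2.0196×10^8)/2 = 5.3856×10^8 km.
Circular speed at r₁: v₁ = √(μ/r₁) = √(1.327×10^11/8.7516×10^8) = 12.314 km/s.
Transfer-orbit speed at r₁ (v² = μ(2/r − 1/a)): v_a = √[μ(2/r₁ − 1/a_t)] = 7.5406 km/s.
First burn Δv₁ = |v_a − v₁| = 4.773 km/s.
Circular speed at r₂: v₂ = √(μ/r₂) = 25.633 km/s.
Transfer-orbit speed at r₂: v_p = √[μ(2/r₂ − 1/a_t)] = 32.676 km/s.
Second burn Δv₂ = |v₂ − v_p| = 7.043 km/s.
Δv = Δv₁ + Δv₂ = 4.773 + 7.043 = 11.82 km/s.

Δv = 11800 m/s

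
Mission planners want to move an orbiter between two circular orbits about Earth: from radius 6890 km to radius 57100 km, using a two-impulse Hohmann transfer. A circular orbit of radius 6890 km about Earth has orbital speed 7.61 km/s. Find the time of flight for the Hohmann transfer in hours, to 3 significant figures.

t = 7.91 hours

From the circular-orbit relation v² = μ/r at r = 6890 km: μ = v²r = (7.61)² × 6890 = 3.99014×10^5 km³/s².
Transfer-ellipse semi-major axis a_t = (r₁ + r₂)/2 = (6890 + 57100)/2 = 31995 km.
By Kepler's third law the transfer-orbit period is T = 2π√(a_t³/μ), so t = T/2 = 28460 s.
Converting: 28460 s ÷ 3600 s/hour = 7.91 hours.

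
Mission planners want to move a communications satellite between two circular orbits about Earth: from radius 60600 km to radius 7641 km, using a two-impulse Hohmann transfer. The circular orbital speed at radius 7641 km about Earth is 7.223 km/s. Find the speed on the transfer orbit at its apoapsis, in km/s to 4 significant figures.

v = 1.214 km/s

From the circular-orbit relation v² = μ/r at r = 7641 km: μ = v²r = (7.223)² × 7641 = 3.98644×10^5 km³/s².
Transfer-ellipse semi-major axis a_t = (r₁ + r₂)/2 = (60600 + 7641)/2 = 34120.5 km.
The apoapsis of the transfer ellipse is at r = 60600 km.
Applying v² = μ(2/r − 1/a_t): v = 1.214 km/s.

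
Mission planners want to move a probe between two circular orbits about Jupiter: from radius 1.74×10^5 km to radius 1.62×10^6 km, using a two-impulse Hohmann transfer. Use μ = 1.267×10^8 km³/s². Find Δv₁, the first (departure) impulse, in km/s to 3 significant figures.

Δv₁ = 9.28 km/s

Semi-major axis of the transfer orbit: a_t = (1.740×10^5 + 1.620×10^6)/2 = 8.970×10^5 km.
Circular speed at r = 1.740×10^5 km: v_c = √(μ/r) = 26.9845 km/s.
Vis-viva on the transfer ellipse at r = 1.740×10^5 km gives v_t = √[μ(2/r − 1/a_t)] = 36.2639 km/s.
Δv₁ = |v_t − v_c| = |36.2639 − 26.9845| = 9.279 km/s.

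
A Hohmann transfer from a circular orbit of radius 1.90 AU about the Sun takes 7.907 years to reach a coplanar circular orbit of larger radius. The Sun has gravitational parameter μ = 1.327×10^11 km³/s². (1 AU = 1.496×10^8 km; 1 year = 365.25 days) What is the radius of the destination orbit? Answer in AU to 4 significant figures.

In km: r₁ = 1.90 × 1.496×10^8 = 2.8424×10^8 km.
Transfer time t = 7.907 years × 365.25 × 86400 s = 2.495259432×10^8 s, and t = π√(a_t³/μ).
So a_t = (μ t²/π²)^(1/3) = (1.327×10^11 × (2.495259432×10^8)² / π²)^(1/3) = 9.4247×10^8 km.
Since a_t = (r₁ + r₂)/2, r₂ = 2a_t − r₁ = 2×9.4247×10^8 − 2.8424×10^8 = 1.6007×10^9 km.
In AU: r₂ = 1.6007×10^9 / 1.496×10^8 = 10.70 AU.

r₂ = 10.70 AU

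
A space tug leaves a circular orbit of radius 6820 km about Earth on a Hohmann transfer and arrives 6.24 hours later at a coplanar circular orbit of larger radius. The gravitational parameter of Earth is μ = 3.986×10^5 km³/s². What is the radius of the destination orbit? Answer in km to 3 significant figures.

r₂ = 47800 km

Transfer time t = 6.24 hours = 22464 s, and t = π√(a_t³/μ).
So a_t = (μ t²/π²)^(1/3) = (3.986×10^5 × (22464)² / π²)^(1/3) = 27315 km.
Since a_t = (r₁ + r₂)/2, r₂ = 2a_t − r₁ = 2×27315 − 6820 = 47810 km.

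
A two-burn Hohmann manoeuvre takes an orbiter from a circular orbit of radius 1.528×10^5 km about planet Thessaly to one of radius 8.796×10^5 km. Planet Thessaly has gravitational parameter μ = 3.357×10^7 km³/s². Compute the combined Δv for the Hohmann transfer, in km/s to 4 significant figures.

Δv = 7.343 km/s

Semi-major axis of the transfer orbit: a_t = (1.528×10^5 + 8.796×10^5)/2 = 5.162×10^5 km.
Circular speed at r₁: v₁ = √(μ/r₁) = √(3.357×10^7/1.528×10^5) = 14.8222 km/s.
On the transfer ellipse at r₁, vis-viva gives v_p = √[μ(2/r₁ − 1/a_t)] = 19.3485 km/s.
First burn Δv₁ = |v_p − v₁| = 4.526 km/s.
Circular speed at r₂: v₂ = √(μ/r₂) = 6.178 km/s.
Transfer-orbit speed at r₂: v_a = √[μ(2/r₂ − 1/a_t)] = 3.361 km/s.
Second burn Δv₂ = |v₂ − v_a| = 2.817 km/s.
Total Δv = Δv₁ + Δv₂ = 7.343 km/s.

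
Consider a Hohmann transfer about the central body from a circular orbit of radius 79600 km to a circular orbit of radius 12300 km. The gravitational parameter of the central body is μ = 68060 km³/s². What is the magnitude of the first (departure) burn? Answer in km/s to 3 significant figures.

Δv₁ = 0.446 km/s

Transfer-ellipse semi-major axis a_t = (r₁ + r₂)/2 = (79600 + 12300)/2 = 45950 km.
Circular speed at r = 79600 km: v_c = √(μ/r) = 0.9247 km/s.
Transfer-orbit speed at the same r (vis-viva, a = a_t): v_t = √[μ(2/r − 1/a_t)] = 0.4784 km/s.
Δv₁ = |v_t − v_c| = |0.4784 − 0.9247| = 0.4463 km/s.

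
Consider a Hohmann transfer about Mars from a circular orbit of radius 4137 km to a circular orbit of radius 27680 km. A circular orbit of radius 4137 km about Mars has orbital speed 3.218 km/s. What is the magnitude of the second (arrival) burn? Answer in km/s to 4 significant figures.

Δv₂ = 0.6097 km/s

From the circular-orbit relation v² = μ/r at r = 4137 km: μ = v²r = (3.218)² × 4137 = 42840.8 km³/s².
The Hohmann ellipse has a_t = (r₁ + r₂)/2 = 15908.5 km.
Circular speed at r = 27680 km: v_c = √(μ/r) = 1.2441 km/s.
Transfer-orbit speed at the same r (vis-viva, a = a_t): v_t = √[μ(2/r − 1/a_t)] = 0.63442 km/s.
Δv₂ = |v_t − v_c| = |0.63442 − 1.2441| = 0.6097 km/s.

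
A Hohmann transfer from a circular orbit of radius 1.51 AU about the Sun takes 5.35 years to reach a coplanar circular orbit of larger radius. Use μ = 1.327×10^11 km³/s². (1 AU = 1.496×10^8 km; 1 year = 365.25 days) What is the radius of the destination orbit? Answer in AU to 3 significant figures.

r₂ = 8.20 AU

In km: r₁ = 1.51 × 1.496×10^8 = 2.25896×10^8 km.
Transfer time t = 5.35 years × 365.25 × 86400 s = 1.6883316×10^8 s, and t = π√(a_t³/μ).
So a_t = (μ t²/π²)^(1/3) = (1.327×10^11 × (1.6883316×10^8)² / π²)^(1/3) = 7.2638×10^8 km.
Since a_t = (r₁ + r₂)/2, r₂ = 2a_t − r₁ = 2×7.2638×10^8 − 2.25896×10^8 = 1.226864×10^9 km.
In AU: r₂ = 1.226864×10^9 / 1.496×10^8 = 8.20 AU.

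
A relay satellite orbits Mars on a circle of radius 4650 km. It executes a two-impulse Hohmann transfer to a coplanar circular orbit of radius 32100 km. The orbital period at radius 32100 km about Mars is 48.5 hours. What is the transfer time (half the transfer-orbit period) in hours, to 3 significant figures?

t = 10.5 hours

From Kepler's third law T² = 4π²r³/μ at r = 32100 km, T = 48.5 hours = 48.5 × 3600 s = 1.746×10^5 s: μ = 4π²r³/T² = 42833.8 km³/s².
The Hohmann ellipse has a_t = (r₁ + r₂)/2 = 18375 km.
By Kepler's third law the transfer-orbit period is T = 2π√(a_t³/μ), so t = T/2 = 37810 s.
Converting: 37810 s ÷ 3600 s/hour = 10.5 hours.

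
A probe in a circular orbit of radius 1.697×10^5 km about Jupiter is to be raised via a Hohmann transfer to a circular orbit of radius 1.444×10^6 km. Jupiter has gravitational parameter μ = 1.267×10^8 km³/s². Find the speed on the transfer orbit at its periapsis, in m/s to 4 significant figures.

Transfer-ellipse semi-major axis a_t = (r₁ + r₂)/2 = (1.697×10^5 + 1.444×10^6)/2 = 8.0685×10^5 km.
The periapsis of the transfer ellipse is at r = 1.697×10^5 km.
Vis-viva: v = √[μ(2/r − 1/a_t)] = √[1.267×10^8 × (2/1.697×10^5 − 1/8.0685×10^5)] = 36.55 km/s.

v = 36550 m/s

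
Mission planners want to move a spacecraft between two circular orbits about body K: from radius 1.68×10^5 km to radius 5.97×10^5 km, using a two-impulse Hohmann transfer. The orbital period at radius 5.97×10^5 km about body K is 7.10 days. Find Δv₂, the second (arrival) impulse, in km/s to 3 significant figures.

From Kepler's third law T² = 4π²r³/μ at r = 5.97×10^5 km, T = 7.10 days = 7.10 × 86400 s = 6.1344×10^5 s: μ = 4π²r³/T² = 2.23223×10^7 km³/s².
The Hohmann ellipse has a_t = (r₁ + r₂)/2 = 3.825×10^5 km.
Circular speed at r = 5.970×10^5 km: v_c = √(μ/r) = 6.1148 km/s.
Vis-viva on the transfer ellipse at r = 5.970×10^5 km gives v_t = √[μ(2/r − 1/a_t)] = 4.0525 km/s.
Δv₂ = |v_t − v_c| = |4.0525 − 6.1148| = 2.062 km/s.

Δv₂ = 2.06 km/s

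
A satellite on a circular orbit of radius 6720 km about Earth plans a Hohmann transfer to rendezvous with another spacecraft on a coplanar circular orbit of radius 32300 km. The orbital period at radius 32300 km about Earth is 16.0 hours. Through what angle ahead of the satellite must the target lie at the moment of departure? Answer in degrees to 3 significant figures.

From Kepler's third law T² = 4π²r³/μ at r = 32300 km, T = 16.0 hours = 16.0 × 3600 s = 57600 s: μ = 4π²r³/T² = 4.00980×10^5 km³/s².
Transfer-ellipse semi-major axis a_t = (r₁ + r₂)/2 = (6720 + 32300)/2 = 19510 km.
Transfer time t = π√(a_t³/μ) = 13520 s.
Target angular speed ω₂ = √(μ/r₂³) = 1.0908×10^-4 rad/s.
Angle swept by the target during transfer: ω₂·t = 1.4748 rad = 84.50°.
Arrival is 180° from departure on the ellipse, so φ = 180° − 84.50° = 95.5°.

φ = 95.5°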